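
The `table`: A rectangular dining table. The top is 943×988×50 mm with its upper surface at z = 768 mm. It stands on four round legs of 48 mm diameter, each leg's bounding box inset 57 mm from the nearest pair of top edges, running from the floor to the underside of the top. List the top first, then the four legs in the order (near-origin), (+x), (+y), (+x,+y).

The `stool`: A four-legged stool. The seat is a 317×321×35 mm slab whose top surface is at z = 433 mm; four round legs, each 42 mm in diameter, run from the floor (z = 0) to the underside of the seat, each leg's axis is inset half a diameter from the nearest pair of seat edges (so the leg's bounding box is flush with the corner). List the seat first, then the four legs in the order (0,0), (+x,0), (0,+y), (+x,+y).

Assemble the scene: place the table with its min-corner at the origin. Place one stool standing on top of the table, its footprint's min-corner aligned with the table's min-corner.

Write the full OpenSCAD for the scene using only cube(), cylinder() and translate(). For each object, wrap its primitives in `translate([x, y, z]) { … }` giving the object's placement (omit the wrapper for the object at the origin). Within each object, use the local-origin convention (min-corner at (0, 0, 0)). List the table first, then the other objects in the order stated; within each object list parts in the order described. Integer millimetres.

translate([0, 0, 718]) cube([943, 988, 50]);
translate([81, 81, 0]) cylinder(h = 718, r = 24);
translate([862, 81, 0]) cylinder(h = 718, r = 24);
translate([81, 907, 0]) cylinder(h = 718, r = 24);
translate([862, 907, 0]) cylinder(h = 718, r = 24);
translate([0, 0, 768]) {
  translate([0, 0, 398]) cube([317, 321, 35]);
  translate([21, 21, 0]) cylinder(h = 398, r = 21);
  translate([296, 21, 0]) cylinder(h = 398, r = 21);
  translate([21, 300, 0]) cylinder(h = 398, r = 21);
  translate([296, 300, 0]) cylinder(h = 398, r = 21);
}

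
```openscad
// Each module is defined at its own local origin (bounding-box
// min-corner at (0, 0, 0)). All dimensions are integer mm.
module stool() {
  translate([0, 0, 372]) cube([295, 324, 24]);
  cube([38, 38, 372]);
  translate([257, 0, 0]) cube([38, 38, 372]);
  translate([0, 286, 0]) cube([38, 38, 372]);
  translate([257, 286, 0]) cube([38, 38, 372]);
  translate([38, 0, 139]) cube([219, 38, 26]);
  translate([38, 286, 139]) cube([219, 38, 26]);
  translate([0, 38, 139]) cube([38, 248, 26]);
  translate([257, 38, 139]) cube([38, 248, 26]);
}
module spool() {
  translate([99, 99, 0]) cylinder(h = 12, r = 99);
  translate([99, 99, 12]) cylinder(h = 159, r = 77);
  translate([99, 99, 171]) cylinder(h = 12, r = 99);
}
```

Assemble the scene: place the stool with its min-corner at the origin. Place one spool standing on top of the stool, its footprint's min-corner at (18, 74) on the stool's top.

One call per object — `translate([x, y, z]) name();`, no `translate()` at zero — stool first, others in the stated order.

stool();
translate([18, 74, 396]) spool();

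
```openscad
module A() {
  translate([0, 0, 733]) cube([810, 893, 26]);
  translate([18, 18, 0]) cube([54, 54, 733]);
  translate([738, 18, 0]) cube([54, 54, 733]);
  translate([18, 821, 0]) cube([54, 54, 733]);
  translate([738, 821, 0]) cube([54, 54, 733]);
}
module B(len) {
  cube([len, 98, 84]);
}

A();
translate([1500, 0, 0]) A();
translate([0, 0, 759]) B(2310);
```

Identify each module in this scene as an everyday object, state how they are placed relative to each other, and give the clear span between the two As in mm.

A is a table. B is a beam. A beam spans the tops of two tables. The clear span between the two tables is 690 mm.

Second table starts at x = 1500; first ends at x = 810; clear span = 1500 − 810 = 690 mm.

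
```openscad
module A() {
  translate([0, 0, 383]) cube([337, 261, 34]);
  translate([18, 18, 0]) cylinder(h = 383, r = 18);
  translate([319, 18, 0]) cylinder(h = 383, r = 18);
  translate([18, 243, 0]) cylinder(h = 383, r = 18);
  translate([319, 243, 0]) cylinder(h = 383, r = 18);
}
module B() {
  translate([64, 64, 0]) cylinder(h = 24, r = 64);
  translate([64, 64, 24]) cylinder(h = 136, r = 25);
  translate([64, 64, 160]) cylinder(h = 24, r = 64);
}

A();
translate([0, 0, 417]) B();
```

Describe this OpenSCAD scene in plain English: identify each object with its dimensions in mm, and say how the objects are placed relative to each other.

A is a four-legged stool. The seat is a 337×261×34 mm slab whose top surface is at z = 417 mm; four round legs, each 36 mm in diameter, run from the floor (z = 0) to the underside of the seat, each leg's axis is inset half a diameter from the nearest pair of seat edges (so the leg's bounding box is flush with the corner).

B is a spool: two coaxial disc flanges of radius 64 mm and thickness 24 mm, joined by a core cylinder of radius 25 mm and height 136 mm. The lower flange rests on z = 0 and the three cylinders share a vertical axis.

The spool is on top of the stool.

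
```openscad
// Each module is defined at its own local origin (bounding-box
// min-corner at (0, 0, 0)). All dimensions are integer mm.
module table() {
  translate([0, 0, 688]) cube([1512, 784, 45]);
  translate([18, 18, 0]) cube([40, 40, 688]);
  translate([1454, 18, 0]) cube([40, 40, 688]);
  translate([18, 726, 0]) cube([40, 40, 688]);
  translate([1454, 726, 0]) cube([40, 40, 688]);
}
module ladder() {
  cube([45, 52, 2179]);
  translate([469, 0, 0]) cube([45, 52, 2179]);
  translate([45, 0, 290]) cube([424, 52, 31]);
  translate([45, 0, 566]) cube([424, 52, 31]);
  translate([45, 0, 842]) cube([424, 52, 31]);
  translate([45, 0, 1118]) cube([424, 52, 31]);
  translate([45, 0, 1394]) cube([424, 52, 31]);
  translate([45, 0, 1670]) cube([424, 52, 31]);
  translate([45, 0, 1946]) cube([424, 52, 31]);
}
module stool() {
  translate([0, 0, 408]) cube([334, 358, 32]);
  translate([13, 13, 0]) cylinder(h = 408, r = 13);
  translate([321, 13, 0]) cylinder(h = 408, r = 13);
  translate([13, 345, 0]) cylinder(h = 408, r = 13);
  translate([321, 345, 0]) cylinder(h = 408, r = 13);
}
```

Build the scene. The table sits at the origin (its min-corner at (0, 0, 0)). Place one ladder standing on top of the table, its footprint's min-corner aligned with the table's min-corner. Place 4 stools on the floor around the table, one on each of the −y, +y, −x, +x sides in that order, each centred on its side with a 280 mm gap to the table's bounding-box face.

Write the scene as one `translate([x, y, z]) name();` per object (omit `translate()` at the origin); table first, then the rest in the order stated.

table();
translate([0, 0, 733]) ladder();
translate([589, -638, 0]) stool();
translate([589, 1064, 0]) stool();
translate([-614, 213, 0]) stool();
translate([1792, 213, 0]) stool();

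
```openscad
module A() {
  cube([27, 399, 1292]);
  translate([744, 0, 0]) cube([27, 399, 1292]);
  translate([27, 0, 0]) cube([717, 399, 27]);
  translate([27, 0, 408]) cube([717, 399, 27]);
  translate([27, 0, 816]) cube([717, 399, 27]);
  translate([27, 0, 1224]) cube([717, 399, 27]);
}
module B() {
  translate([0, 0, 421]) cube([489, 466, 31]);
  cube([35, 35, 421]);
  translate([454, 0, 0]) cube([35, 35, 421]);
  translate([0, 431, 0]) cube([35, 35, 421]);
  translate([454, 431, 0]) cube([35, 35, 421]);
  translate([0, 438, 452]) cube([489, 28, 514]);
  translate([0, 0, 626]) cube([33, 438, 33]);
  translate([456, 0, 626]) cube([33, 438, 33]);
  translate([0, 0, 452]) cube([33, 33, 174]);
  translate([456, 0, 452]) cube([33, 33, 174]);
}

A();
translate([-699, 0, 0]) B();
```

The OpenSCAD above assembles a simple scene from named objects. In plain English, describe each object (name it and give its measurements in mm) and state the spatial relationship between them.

A is a bookshelf 771 mm wide overall, 399 mm deep and 1292 mm tall. The two sides are 27 mm thick vertical panels. 4 horizontal shelves of 27 mm thickness span between the inner faces of the sides; the lowest shelf sits on the floor and shelves are stacked with a clear vertical gap of 381 mm between each pair.

B is a chair. The seat is a 489×466×31 mm slab with its top at z = 452 mm, on four 35×35 mm corner legs (flush with the seat edges, standing on z = 0). A flat backrest 28 mm thick, 514 mm tall, spans the full seat width and rises from the seat top along its +y edge, rear face flush with the rear of the seat. Two armrests of 33×33 mm section run along each side from the seat's front edge to the front of the backrest, top faces 207 mm above the seat top and outer faces flush with the seat's x-edges; a 33×33 mm post under the front of each armrest stands on the seat at the front corner.

The chair is on the floor beside the bookshelf on its −x side.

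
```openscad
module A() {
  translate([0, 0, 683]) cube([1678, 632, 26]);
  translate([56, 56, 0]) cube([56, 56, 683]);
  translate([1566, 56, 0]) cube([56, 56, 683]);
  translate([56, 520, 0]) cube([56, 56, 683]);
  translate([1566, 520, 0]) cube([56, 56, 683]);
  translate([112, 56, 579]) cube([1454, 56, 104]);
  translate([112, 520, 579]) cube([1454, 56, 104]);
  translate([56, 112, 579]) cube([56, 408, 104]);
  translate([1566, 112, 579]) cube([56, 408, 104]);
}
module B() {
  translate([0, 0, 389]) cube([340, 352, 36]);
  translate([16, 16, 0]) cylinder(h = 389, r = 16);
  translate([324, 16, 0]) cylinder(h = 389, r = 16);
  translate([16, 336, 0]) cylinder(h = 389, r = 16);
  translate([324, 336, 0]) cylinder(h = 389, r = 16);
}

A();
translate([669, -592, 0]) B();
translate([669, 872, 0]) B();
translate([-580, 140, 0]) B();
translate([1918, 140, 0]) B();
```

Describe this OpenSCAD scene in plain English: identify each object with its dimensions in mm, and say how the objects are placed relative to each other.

A is a rectangular dining table. The top is 1678×632×26 mm with its upper surface at z = 709 mm. It stands on four 56×56 mm square legs, each inset 56 mm from the nearest pair of top edges, running from the floor to the underside of the top. Four apron rails, 56 mm thick and 104 mm tall, run between adjacent legs with their top edges flush with the underside of the top and their outer faces flush with the legs' outer faces.

B is a four-legged stool. The seat is 340×352 mm, 36 mm thick, top at z = 425 mm. It stands on four round legs, each 32 mm in diameter, from z = 0 to the seat underside, each leg's axis is inset half a diameter from the nearest pair of seat edges (so the leg's bounding box is flush with the corner).

Four stools sit around the table at the −y, +y, −x, +x sides.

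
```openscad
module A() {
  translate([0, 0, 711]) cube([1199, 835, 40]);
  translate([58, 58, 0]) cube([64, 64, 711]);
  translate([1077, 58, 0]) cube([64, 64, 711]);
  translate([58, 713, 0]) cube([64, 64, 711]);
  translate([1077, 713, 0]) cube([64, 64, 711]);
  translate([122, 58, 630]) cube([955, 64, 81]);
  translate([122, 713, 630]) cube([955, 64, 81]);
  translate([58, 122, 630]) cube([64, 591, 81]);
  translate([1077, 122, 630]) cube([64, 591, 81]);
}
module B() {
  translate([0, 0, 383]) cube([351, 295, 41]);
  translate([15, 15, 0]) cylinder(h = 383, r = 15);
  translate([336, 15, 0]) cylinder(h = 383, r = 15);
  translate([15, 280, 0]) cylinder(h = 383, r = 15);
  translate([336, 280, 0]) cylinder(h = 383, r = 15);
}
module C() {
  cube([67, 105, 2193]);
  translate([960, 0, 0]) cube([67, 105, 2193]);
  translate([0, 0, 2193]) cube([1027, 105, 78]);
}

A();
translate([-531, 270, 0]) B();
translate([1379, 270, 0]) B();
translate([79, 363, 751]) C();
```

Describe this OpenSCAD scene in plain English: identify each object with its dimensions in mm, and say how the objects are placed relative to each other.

A is a table with a 1199×835 mm rectangular top, 40 mm thick, top surface at z = 751 mm, supported by four 64×64 mm square legs, each inset 58 mm from the nearest pair of top edges, running from the floor. Four apron rails, 64 mm thick and 81 mm tall, run between adjacent legs with their top edges flush with the underside of the top and their outer faces flush with the legs' outer faces.

B is a simple wooden stool: a rectangular seat 351 mm (x) by 295 mm (y), 41 mm thick, top face at z = 424 mm, on four round legs, each 30 mm in diameter. The legs rest on z = 0, each leg's axis is inset half a diameter from the nearest pair of seat edges (so the leg's bounding box is flush with the corner).

C is a door frame. The clear opening is 893 mm wide and 2193 mm high. Two 67 mm wide jambs, 105 mm deep, stand either side of the opening from the floor to the top of the opening. A 78 mm thick head sits across the top of both jambs, spanning the full outside width of the frame.

Two stools sit around the table at the −x, +x sides. The door frame is on top of the table.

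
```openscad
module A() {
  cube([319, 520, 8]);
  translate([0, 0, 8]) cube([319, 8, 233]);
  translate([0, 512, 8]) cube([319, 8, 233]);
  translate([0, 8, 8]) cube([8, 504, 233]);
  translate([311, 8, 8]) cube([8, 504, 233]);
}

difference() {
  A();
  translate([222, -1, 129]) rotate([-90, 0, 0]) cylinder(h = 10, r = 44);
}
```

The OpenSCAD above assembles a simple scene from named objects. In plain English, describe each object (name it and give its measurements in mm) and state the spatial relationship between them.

A is an open-topped rectangular box: outside dimensions 319×520×241 mm, with a uniform wall and base thickness of 8 mm. The base is a full 319×520 slab on the floor; four walls sit on top of the base. The front and back walls (the −y and +y sides) span the full width; the two side walls fit between them.

The open box has a circular hole of radius 44 mm through its front wall, centred at (x = 222, z = 129).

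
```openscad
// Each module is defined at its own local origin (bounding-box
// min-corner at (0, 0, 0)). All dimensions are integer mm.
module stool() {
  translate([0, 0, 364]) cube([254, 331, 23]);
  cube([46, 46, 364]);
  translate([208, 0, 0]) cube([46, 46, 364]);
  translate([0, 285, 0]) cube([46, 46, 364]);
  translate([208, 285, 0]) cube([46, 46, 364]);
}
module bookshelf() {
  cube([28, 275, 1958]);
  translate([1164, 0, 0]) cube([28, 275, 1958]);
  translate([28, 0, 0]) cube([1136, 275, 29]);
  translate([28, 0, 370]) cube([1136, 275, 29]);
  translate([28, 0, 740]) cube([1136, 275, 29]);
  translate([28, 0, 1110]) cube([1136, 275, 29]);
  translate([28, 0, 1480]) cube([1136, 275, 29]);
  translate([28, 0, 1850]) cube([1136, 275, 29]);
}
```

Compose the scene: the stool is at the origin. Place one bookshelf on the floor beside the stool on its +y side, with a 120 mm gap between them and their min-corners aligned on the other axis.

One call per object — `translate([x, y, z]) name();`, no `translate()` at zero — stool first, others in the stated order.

stool();
translate([0, 451, 0]) bookshelf();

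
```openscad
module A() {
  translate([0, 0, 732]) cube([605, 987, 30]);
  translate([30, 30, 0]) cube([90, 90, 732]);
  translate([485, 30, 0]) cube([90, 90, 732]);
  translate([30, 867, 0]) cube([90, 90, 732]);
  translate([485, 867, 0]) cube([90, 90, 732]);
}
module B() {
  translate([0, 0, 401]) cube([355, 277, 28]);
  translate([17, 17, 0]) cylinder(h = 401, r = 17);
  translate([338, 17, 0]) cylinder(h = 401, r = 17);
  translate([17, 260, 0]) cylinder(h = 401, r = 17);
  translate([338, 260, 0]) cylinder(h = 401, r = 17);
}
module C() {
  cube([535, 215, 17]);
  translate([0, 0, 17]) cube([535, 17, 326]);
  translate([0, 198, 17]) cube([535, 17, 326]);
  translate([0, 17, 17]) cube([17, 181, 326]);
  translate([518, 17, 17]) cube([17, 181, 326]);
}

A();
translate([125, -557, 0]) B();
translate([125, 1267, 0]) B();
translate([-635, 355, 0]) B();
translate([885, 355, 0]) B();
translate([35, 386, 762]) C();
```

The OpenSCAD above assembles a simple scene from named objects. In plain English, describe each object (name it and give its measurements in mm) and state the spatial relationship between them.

A is a rectangular dining table. The top is 605×987×30 mm with its upper surface at z = 762 mm. It stands on four 90×90 mm square legs, each inset 30 mm from the nearest pair of top edges, running from the floor to the underside of the top.

B is a simple wooden stool: a rectangular seat 355 mm (x) by 277 mm (y), 28 mm thick, top face at z = 429 mm, on four round legs, each 34 mm in diameter. The legs rest on z = 0, each leg's axis is inset half a diameter from the nearest pair of seat edges (so the leg's bounding box is flush with the corner).

C is an open-topped rectangular box: outside dimensions 535×215×343 mm, with a uniform wall and base thickness of 17 mm. The base is a full 535×215 slab on the floor; four walls sit on top of the base. The front and back walls (the −y and +y sides) span the full width; the two side walls fit between them.

Four stools sit around the table at the −y, +y, −x, +x sides. The open box is on top of the table, centred.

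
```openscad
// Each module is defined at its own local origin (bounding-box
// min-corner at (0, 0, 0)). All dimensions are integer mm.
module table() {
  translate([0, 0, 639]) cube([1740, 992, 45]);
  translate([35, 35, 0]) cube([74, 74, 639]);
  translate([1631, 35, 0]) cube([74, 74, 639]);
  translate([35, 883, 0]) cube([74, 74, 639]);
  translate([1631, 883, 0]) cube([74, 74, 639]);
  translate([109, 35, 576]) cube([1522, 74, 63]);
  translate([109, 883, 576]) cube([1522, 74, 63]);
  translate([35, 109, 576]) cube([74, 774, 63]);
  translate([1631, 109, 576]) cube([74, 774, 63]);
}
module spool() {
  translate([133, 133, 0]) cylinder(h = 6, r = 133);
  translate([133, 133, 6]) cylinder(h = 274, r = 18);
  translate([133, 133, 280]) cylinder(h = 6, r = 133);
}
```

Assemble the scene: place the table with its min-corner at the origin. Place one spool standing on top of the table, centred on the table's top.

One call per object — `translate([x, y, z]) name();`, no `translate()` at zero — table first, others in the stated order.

table();
translate([737, 363, 684]) spool();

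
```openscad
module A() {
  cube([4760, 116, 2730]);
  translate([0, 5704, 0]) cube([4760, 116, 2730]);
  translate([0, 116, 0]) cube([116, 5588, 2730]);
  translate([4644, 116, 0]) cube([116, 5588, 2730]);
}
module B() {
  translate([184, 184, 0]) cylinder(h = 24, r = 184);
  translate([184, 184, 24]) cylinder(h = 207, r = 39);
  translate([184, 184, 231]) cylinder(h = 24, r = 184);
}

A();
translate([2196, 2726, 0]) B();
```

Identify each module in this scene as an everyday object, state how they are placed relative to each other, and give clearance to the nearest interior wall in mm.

A is a house frame. B is a spool. The spool sits inside the house frame, centred. The clearance to the nearest interior wall is 2080 mm.

Clearances: x = 2080, y = 2610; minimum 2080 mm.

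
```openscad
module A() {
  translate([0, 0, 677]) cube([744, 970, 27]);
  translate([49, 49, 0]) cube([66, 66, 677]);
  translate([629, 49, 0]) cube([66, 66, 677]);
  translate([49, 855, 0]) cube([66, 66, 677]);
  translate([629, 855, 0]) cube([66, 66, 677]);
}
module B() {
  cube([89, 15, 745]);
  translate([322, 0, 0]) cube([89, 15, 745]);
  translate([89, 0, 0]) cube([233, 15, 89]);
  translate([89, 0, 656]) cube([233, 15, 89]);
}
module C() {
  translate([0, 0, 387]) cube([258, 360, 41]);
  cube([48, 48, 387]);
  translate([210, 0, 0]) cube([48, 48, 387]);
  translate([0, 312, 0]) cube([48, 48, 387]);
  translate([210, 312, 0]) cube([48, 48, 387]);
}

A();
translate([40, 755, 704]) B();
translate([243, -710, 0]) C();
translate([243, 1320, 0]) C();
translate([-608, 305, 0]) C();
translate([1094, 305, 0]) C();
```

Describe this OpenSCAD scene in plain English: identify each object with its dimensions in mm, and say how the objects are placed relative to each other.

A is a table with a 744×970 mm rectangular top, 27 mm thick, top surface at z = 704 mm, supported by four 66×66 mm square legs, each inset 49 mm from the nearest pair of top edges, running from the floor.

B is a picture frame with a 233×567 mm rectangular opening (x by z) and a uniform 89 mm border on every side. Frame depth is 15 mm along y. It is built from two vertical stiles running the full outside height and two horizontal rails spanning the gap between the stiles.

C is a four-legged stool. The seat is 258×360 mm, 41 mm thick, top at z = 428 mm. It stands on four square legs, each 48×48 mm in cross-section, from z = 0 to the seat underside, each flush with a corner of the seat.

The picture frame is on top of the table. Four stools sit around the table at the −y, +y, −x, +x sides.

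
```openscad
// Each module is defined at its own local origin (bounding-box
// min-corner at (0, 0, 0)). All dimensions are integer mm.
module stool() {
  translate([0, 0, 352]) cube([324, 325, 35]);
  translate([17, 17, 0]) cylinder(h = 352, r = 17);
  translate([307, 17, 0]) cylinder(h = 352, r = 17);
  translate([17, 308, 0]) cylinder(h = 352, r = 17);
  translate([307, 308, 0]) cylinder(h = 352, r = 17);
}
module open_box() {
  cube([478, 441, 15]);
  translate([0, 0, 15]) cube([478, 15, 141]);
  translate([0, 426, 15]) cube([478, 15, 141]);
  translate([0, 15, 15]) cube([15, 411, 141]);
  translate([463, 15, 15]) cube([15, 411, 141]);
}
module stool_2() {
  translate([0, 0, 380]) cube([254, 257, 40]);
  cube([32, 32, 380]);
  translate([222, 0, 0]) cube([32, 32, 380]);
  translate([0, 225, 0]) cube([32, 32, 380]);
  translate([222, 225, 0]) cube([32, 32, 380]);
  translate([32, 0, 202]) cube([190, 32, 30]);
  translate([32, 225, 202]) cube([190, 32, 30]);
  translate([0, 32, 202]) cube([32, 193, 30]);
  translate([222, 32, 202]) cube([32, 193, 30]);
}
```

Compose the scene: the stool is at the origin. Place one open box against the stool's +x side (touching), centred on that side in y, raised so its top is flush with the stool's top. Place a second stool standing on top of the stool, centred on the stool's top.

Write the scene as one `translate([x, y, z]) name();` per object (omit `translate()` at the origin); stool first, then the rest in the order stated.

stool();
translate([324, -58, 231]) open_box();
translate([35, 34, 387]) stool_2();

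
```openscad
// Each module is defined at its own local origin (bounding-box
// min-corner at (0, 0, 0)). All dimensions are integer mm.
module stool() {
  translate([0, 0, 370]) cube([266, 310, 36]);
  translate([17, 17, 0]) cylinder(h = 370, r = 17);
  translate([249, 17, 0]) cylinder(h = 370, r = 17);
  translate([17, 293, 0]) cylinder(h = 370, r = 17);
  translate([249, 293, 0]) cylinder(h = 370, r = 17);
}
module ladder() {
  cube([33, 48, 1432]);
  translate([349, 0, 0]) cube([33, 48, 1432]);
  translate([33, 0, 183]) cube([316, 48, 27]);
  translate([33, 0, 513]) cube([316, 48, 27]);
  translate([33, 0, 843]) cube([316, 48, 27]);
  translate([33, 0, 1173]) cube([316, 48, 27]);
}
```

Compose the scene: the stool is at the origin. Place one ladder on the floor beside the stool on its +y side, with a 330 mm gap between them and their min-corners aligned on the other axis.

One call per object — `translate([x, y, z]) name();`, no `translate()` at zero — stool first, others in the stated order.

stool();
translate([0, 640, 0]) ladder();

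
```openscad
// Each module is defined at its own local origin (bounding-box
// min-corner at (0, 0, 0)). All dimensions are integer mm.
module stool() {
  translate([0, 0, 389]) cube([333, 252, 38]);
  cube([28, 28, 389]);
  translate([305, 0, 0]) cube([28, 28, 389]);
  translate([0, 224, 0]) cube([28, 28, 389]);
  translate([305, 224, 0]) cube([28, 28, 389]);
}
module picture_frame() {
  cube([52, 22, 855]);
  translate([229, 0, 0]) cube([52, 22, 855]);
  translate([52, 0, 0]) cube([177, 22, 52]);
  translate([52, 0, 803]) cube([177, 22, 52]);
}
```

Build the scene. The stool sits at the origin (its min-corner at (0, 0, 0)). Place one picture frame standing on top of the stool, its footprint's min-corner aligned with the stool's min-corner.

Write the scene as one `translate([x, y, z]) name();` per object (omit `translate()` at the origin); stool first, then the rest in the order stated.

stool();
translate([0, 0, 427]) picture_frame();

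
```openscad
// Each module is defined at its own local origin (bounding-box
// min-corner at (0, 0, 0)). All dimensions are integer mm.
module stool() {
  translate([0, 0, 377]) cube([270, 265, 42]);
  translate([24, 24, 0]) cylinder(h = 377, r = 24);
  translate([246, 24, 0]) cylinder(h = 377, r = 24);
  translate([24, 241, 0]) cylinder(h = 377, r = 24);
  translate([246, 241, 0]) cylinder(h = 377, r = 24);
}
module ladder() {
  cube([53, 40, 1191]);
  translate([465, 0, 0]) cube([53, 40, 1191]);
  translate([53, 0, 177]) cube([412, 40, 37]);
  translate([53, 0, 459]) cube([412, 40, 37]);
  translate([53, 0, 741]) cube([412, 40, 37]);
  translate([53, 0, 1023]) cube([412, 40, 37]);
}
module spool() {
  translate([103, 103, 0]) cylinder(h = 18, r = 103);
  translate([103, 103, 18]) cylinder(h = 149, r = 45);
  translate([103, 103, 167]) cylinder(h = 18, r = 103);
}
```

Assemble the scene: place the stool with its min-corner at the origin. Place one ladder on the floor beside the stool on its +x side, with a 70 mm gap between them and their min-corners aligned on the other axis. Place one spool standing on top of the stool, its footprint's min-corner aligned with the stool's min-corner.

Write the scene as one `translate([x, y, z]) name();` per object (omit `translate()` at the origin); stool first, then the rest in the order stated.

stool();
translate([340, 0, 0]) ladder();
translate([0, 0, 419]) spool();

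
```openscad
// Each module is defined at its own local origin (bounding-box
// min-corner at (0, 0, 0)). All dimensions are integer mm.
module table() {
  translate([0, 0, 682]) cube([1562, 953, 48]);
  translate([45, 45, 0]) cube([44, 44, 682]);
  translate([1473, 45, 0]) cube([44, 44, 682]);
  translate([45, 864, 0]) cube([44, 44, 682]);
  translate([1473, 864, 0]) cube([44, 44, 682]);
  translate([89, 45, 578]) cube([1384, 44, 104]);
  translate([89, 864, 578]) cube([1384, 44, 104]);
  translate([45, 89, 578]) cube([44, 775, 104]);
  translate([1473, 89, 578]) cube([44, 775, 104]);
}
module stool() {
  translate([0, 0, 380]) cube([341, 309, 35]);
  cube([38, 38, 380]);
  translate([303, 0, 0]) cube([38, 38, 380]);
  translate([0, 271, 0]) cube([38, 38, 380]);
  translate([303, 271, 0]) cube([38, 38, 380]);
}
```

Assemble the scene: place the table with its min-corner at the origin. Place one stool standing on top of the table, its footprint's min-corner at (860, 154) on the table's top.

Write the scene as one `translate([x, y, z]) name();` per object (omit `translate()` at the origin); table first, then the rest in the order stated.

table();
translate([860, 154, 730]) stool();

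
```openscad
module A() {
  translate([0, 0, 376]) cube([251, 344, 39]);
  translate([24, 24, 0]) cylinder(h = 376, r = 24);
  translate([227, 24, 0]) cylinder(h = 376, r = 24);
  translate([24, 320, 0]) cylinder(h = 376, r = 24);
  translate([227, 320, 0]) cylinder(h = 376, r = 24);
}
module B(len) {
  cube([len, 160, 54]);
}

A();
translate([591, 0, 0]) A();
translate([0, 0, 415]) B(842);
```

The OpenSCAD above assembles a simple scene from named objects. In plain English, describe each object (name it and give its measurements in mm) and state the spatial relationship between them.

A is a four-legged stool. The seat is a 251×344×39 mm slab whose top surface is at z = 415 mm; four round legs, each 48 mm in diameter, run from the floor (z = 0) to the underside of the seat, each leg's axis is inset half a diameter from the nearest pair of seat edges (so the leg's bounding box is flush with the corner).

B is a rectangular beam 842 mm long (x), 160 mm deep (y), 54 mm thick (z).

The beam spans the tops of two stools placed 340 mm apart, resting at z = 415 mm.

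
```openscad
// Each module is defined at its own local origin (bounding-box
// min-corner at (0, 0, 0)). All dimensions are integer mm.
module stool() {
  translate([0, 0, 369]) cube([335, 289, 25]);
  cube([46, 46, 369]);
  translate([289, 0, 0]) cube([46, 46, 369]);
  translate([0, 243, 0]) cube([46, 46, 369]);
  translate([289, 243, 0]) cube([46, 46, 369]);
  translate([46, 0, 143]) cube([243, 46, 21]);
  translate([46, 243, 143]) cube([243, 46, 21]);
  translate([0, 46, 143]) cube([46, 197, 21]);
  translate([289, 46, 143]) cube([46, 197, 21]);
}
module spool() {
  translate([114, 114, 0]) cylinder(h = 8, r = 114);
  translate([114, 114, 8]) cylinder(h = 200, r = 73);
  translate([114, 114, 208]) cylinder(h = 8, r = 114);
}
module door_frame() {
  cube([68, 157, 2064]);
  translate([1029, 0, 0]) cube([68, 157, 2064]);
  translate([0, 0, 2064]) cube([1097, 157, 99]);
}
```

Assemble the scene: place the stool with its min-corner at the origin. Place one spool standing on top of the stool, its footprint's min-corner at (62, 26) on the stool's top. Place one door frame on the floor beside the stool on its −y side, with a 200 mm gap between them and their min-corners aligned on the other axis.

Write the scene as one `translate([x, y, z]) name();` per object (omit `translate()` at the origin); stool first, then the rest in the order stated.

stool();
translate([62, 26, 394]) spool();
translate([0, -357, 0]) door_frame();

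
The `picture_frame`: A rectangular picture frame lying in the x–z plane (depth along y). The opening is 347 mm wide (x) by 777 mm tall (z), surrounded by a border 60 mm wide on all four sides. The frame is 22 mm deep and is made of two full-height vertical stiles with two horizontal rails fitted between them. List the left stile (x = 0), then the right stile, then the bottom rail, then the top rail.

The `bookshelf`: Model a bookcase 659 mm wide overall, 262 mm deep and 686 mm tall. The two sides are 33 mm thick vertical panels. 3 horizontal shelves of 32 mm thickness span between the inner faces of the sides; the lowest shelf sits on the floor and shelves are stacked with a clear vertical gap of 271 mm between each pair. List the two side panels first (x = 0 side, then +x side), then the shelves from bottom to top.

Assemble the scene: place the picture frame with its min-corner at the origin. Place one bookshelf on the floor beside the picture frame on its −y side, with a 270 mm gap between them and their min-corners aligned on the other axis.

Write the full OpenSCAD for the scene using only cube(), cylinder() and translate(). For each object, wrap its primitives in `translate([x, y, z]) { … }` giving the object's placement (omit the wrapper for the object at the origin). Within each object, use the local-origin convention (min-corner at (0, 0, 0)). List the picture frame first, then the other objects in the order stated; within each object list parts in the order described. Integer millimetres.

cube([60, 22, 897]);
translate([407, 0, 0]) cube([60, 22, 897]);
translate([60, 0, 0]) cube([347, 22, 60]);
translate([60, 0, 837]) cube([347, 22, 60]);
translate([0, -532, 0]) {
  cube([33, 262, 686]);
  translate([626, 0, 0]) cube([33, 262, 686]);
  translate([33, 0, 0]) cube([593, 262, 32]);
  translate([33, 0, 303]) cube([593, 262, 32]);
  translate([33, 0, 606]) cube([593, 262, 32]);
}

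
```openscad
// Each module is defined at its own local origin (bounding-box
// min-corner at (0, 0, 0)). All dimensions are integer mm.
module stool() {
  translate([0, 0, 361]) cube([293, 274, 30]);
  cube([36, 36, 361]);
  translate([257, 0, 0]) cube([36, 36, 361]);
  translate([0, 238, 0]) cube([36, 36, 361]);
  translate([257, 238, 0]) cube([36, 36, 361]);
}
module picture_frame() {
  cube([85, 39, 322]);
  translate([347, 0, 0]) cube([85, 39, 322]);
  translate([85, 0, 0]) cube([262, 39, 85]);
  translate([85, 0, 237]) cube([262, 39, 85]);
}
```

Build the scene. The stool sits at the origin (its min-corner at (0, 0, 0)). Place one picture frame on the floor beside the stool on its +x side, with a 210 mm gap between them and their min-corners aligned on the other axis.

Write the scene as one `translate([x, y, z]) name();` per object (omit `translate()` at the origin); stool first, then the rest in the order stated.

stool();
translate([503, 0, 0]) picture_frame();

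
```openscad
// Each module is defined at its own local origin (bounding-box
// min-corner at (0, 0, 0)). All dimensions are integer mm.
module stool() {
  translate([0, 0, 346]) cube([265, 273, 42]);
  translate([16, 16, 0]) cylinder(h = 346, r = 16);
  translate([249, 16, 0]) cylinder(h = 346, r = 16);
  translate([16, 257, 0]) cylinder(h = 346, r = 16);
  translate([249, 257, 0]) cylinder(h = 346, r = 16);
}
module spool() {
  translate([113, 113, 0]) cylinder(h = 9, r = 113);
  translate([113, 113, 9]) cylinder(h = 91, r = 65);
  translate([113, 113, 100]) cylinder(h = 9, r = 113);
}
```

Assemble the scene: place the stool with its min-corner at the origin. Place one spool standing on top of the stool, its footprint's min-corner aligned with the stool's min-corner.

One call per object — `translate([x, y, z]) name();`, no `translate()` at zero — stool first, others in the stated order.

stool();
translate([0, 0, 388]) spool();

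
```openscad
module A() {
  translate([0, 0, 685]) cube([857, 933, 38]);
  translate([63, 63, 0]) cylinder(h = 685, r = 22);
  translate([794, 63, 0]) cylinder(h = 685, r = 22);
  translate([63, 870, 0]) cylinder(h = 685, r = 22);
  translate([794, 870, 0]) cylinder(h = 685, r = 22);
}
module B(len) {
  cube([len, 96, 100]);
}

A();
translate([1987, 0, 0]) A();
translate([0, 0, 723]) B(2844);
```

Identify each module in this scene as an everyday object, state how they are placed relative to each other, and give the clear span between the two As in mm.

Second table starts at x = 1987; first ends at x = 857; clear span = 1987 − 857 = 1130 mm.

A is a table. B is a beam. A beam spans the tops of two tables. The clear span between the two tables is 1130 mm.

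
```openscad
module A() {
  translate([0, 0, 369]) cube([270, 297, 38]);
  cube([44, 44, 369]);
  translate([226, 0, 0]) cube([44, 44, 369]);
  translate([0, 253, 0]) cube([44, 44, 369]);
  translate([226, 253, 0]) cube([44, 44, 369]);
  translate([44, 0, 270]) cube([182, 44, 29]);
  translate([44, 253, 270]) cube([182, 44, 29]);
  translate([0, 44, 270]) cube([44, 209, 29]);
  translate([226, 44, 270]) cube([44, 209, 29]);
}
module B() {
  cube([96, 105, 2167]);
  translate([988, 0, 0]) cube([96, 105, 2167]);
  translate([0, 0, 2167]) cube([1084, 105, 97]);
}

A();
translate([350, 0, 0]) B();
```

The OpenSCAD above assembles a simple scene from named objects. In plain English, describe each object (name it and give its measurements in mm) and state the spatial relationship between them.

A is a four-legged stool. The seat is 270×297 mm, 38 mm thick, top at z = 407 mm. It stands on four square legs, each 44×44 mm in cross-section, from z = 0 to the seat underside, each flush with a corner of the seat. Four stretchers, 44 mm wide and 29 mm tall, connect adjacent legs with their undersides at z = 270 mm, each running between the inner faces of the legs it joins and aligned with the legs' outer faces on the other axis.

B is a rectangular door frame: two vertical jambs of 96×105 mm section, 2167 mm tall, with a clear opening 892 mm wide between their inner faces. A header 97 mm tall and 105 mm deep lies on top of the jambs and spans the full outside width.

The door frame is on the floor beside the stool on its +x side.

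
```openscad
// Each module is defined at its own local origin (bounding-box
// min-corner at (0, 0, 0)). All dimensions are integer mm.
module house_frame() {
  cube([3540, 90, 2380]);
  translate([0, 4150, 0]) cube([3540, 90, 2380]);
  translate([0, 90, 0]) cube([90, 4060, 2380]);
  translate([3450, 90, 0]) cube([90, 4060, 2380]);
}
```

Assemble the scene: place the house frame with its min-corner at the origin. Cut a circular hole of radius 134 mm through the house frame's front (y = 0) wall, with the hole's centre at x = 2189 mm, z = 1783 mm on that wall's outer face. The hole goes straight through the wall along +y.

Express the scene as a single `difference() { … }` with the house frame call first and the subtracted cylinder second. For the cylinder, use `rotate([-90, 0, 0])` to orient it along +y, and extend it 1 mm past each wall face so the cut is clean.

difference() {
  house_frame();
  translate([2189, -1, 1783]) rotate([-90, 0, 0]) cylinder(h = 92, r = 134);
}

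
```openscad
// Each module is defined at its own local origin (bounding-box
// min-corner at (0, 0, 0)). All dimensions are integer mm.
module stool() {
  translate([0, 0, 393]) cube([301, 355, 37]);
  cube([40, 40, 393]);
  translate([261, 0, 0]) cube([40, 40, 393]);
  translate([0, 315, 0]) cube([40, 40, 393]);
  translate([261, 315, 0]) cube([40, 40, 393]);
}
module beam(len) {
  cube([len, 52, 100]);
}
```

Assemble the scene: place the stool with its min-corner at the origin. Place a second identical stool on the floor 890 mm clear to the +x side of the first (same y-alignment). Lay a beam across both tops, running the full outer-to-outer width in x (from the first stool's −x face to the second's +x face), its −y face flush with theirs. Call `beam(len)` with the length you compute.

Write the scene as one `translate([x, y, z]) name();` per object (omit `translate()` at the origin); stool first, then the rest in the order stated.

stool();
translate([1191, 0, 0]) stool();
translate([0, 0, 430]) beam(1492);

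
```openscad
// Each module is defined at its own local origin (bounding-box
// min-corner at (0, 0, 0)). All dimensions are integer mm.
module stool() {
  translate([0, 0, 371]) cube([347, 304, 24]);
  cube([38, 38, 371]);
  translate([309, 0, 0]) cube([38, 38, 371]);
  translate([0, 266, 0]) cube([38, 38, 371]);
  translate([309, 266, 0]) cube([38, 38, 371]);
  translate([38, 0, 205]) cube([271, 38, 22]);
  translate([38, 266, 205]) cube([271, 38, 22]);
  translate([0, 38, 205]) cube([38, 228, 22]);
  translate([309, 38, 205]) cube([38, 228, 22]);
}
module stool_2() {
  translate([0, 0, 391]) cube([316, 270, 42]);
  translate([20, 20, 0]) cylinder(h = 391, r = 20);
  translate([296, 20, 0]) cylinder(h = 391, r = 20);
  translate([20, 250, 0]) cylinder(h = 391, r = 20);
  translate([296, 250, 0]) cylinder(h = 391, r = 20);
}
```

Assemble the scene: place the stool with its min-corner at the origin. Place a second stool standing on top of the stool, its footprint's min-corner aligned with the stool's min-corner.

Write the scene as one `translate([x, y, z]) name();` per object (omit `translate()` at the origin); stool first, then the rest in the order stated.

stool();
translate([0, 0, 395]) stool_2();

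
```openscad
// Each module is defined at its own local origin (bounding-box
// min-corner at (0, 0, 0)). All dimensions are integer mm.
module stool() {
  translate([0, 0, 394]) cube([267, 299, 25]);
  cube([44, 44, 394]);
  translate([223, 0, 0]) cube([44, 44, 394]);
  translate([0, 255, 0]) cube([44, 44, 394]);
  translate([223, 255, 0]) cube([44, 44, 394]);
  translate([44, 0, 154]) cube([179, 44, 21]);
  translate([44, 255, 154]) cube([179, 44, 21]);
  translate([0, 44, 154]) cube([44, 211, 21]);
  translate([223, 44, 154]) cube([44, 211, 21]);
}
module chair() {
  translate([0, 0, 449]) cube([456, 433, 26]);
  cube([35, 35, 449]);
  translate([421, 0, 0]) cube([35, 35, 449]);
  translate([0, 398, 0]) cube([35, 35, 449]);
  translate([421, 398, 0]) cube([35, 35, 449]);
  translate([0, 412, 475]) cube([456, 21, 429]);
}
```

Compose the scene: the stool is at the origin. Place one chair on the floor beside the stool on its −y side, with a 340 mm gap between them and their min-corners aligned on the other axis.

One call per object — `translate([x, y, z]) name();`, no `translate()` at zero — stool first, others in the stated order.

stool();
translate([0, -773, 0]) chair();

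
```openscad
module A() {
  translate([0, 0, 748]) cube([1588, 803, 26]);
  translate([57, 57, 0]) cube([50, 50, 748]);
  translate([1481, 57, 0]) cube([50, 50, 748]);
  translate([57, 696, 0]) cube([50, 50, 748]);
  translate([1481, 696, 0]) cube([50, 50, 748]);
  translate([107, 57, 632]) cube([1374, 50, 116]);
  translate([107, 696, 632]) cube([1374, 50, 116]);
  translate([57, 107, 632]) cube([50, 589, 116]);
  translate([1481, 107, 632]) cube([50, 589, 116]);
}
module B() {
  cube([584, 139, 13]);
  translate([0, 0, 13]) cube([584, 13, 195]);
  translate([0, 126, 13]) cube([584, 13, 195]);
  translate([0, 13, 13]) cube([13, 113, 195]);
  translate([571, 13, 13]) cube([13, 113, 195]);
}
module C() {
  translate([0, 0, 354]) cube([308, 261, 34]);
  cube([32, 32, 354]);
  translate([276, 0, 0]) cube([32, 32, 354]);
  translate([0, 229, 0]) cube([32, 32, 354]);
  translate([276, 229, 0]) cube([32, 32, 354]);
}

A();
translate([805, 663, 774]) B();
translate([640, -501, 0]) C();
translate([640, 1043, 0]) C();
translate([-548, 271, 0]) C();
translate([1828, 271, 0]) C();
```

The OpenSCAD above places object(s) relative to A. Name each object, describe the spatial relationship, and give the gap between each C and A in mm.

A is a table. B is an open box. C is a stool. The open box is on top of the table. Four stools sit around the table at the −y, +y, −x, +x sides. The gap between each stool and the table is 240 mm.

Each stool's nearest face is 240 mm from the table's bounding box.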